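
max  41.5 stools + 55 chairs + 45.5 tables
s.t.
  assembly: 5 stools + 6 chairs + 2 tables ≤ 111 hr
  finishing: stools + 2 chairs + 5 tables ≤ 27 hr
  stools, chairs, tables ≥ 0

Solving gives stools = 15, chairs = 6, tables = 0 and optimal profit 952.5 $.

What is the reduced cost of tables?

-1

Both assembly and finishing are binding at x*.
From A_Bᵀ y = c: 5·y_assembly + 1·y_finishing = 41.5; 6·y_assembly + 2·y_finishing = 55.
Solving: y_assembly = 7, y_finishing = 6.5.
Reduced cost of tables: c₃ − yᵀa₃ = 45.5 − (7·2 + 6.5·5) = 45.5 − 46.5 = -1.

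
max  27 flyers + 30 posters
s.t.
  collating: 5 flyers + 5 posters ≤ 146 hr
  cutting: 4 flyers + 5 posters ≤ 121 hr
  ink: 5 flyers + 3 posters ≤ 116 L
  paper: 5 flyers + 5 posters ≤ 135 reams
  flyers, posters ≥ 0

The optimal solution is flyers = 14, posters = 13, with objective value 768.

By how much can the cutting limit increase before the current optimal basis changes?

Binding constraints: cutting, paper. The basis is B = [[4,5],[5,5]] with det -5.
Per unit increase in cutting, x* moves by d = (-1, 1).
The basis stays optimal until flyers reaches 0; allowable increase = 14 hr.

14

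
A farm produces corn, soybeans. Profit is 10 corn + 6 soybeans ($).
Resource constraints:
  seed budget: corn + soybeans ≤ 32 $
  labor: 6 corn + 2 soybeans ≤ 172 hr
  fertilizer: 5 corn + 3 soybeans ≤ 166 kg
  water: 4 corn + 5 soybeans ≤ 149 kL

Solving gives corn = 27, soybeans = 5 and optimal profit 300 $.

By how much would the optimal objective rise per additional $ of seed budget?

4

Check each constraint at x*: seed budget 32/32 (tight); labor 172/172 (tight); fertilizer 150/166 (slack 16); water 133/149 (slack 16).
By complementary slackness, y = 0 for the non-binding constraints.
From A_Bᵀ y = c: 1·y_seed budget + 6·y_labor = 10; 1·y_seed budget + 2·y_labor = 6.
This yields shadow prices y_seed budget = 4, y_labor = 1.
Shadow price of seed budget = 4.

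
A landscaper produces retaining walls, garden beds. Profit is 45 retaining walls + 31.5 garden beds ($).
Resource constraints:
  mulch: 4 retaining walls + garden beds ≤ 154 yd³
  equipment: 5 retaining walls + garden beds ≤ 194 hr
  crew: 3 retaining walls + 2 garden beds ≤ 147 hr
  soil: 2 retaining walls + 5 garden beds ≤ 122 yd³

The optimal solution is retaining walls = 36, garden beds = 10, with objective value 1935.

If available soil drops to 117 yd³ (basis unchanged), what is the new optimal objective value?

Check each constraint at x*: mulch 154/154 (tight); equipment 190/194 (slack 4); crew 128/147 (slack 19); soil 122/122 (tight).
Since equipment, crew are not tight, their duals are 0.
The binding rows give the dual system: 4·y_mulch + 2·y_soil = 45 and 1·y_mulch + 5·y_soil = 31.5.
Solving: y_mulch = 9, y_soil = 4.5.
Δz = y_soil·Δb = 4.5 × (-5) = -22.5, so new z* = 1935 − 22.5 = 1912.5.

1912.5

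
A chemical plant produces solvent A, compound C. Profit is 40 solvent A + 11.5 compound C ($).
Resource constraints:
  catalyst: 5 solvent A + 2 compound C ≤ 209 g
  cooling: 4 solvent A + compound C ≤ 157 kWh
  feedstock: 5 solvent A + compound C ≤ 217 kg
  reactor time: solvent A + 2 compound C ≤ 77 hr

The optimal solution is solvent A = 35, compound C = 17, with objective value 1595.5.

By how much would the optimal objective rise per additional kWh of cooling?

7.5

Check each constraint at x*: catalyst 209/209 (tight); cooling 157/157 (tight); feedstock 192/217 (slack 25); reactor time 69/77 (slack 8).
Since feedstock, reactor time are not tight, their duals are 0.
The binding rows give the dual system: 5·y_catalyst + 4·y_cooling = 40 and 2·y_catalyst + 1·y_cooling = 11.5.
This yields shadow prices y_catalyst = 2, y_cooling = 7.5.
Shadow price of cooling = 7.5.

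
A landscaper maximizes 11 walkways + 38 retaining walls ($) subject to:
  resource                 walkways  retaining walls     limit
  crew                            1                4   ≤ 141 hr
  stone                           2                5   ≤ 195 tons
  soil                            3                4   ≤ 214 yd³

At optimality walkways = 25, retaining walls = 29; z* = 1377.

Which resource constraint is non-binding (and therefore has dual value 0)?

crew: 141/141 (binding)
stone: 195/195 (binding)
soil: 191/214 (slack 23)
By complementary slackness, a constraint with positive slack has shadow price 0 → soil.

soil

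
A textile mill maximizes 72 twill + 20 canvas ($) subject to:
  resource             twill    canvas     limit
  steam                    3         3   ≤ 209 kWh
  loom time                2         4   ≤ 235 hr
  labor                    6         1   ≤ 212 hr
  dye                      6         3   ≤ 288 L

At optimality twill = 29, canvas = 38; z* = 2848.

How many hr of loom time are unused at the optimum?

loom time used = 2·29 + 4·38 = 210; slack = 235 − 210 = 25.

25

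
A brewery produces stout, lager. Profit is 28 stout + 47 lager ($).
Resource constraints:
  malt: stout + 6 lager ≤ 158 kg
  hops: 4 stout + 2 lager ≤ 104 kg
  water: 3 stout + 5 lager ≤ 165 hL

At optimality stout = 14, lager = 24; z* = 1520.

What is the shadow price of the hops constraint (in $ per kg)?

Binding: malt and hops. Non-binding: water (3 unused).
By complementary slackness, y = 0 for the non-binding constraint.
Dual feasibility on the basic columns requires 1·y_malt + 4·y_hops = 28, 6·y_malt + 2·y_hops = 47.
Solving: y_malt = 6, y_hops = 5.5.
Shadow price of hops = 5.5.

5.5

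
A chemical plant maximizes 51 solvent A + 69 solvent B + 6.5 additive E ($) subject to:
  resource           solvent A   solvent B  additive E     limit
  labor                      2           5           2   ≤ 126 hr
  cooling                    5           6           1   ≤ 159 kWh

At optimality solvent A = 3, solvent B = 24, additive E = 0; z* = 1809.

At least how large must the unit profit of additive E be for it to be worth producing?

Check each constraint at x*: labor 126/126 (tight); cooling 159/159 (tight).
From A_Bᵀ y = c: 2·y_labor + 5·y_cooling = 51; 5·y_labor + 6·y_cooling = 69.
→ y_labor = 3 and y_cooling = 9.
additive E enters the basis when its profit ≥ yᵀa₃ = 3·2 + 9·1 = 15.

15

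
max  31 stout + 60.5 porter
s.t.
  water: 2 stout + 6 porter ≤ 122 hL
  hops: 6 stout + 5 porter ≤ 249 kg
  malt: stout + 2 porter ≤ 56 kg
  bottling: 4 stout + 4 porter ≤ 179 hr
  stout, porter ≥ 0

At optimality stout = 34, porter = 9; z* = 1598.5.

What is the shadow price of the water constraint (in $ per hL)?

8

Check each constraint at x*: water 122/122 (tight); hops 249/249 (tight); malt 52/56 (slack 4); bottling 172/179 (slack 7).
By complementary slackness, y = 0 for the non-binding constraints.
Dual feasibility on the basic columns requires 2·y_water + 6·y_hops = 31, 6·y_water + 5·y_hops = 60.5.
Solving: y_water = 8, y_hops = 2.5.
Shadow price of water = 8.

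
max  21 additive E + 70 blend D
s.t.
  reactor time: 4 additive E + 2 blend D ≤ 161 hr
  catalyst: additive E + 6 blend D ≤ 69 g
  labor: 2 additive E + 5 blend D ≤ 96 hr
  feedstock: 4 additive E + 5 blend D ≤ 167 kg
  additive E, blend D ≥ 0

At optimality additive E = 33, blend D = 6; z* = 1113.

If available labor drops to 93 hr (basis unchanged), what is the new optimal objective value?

Check each constraint at x*: reactor time 144/161 (slack 17); catalyst 69/69 (tight); labor 96/96 (tight); feedstock 162/167 (slack 5).
Since reactor time, feedstock are not tight, their duals are 0.
The binding rows give the dual system: 1·y_catalyst + 2·y_labor = 21 and 6·y_catalyst + 5·y_labor = 70.
This yields shadow prices y_catalyst = 5, y_labor = 8.
Δz = y_labor·Δb = 8 × (-3) = -24, so new z* = 1113 − 24 = 1089.

1089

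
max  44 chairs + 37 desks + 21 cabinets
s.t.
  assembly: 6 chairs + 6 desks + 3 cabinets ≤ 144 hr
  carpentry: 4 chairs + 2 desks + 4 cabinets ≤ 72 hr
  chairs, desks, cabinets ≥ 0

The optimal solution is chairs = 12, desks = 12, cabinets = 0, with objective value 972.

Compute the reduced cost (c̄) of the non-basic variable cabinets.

At the optimum: assembly uses 144 of 144 (binding); carpentry uses 72 of 72 (binding).
From A_Bᵀ y = c: 6·y_assembly + 4·y_carpentry = 44; 6·y_assembly + 2·y_carpentry = 37.
Solving: y_assembly = 5, y_carpentry = 3.5.
Reduced cost of cabinets: c₃ − yᵀa₃ = 21 − (5·3 + 3.5·4) = 21 − 29 = -8.

-8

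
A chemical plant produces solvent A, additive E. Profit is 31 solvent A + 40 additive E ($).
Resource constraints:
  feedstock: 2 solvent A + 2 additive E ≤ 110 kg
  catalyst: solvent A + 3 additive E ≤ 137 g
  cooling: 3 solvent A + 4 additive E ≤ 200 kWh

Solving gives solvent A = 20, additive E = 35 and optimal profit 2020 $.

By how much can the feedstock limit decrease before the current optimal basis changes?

4.8

Binding constraints: feedstock, cooling. The basis is B = [[2,2],[3,4]] with det 2.
Per unit decrease in feedstock, x* moves by d = (-2, 1.5).
The basis stays optimal until catalyst becomes binding; allowable decrease = 4.8 kg.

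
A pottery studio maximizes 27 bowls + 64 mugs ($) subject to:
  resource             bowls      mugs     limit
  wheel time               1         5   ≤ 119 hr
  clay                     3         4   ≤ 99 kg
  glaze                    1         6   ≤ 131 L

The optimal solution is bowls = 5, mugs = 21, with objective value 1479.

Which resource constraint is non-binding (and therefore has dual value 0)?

wheel time: 110/119 (slack 9)
clay: 99/99 (binding)
glaze: 131/131 (binding)
By complementary slackness, a constraint with positive slack has shadow price 0 → wheel time.

wheel time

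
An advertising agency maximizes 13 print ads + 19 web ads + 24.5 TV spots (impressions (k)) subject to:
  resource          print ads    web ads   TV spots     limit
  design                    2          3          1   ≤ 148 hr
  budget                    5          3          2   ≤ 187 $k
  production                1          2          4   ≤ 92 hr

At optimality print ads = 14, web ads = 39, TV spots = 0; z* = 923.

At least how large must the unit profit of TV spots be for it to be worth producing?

34

Binding: budget and production. Non-binding: design (3 unused).
By complementary slackness, y = 0 for the non-binding constraint.
Dual feasibility on the basic columns requires 5·y_budget + 1·y_production = 13, 3·y_budget + 2·y_production = 19.
→ y_budget = 1 and y_production = 8.
TV spots enters the basis when its profit ≥ yᵀa₃ = 1·2 + 8·4 = 34.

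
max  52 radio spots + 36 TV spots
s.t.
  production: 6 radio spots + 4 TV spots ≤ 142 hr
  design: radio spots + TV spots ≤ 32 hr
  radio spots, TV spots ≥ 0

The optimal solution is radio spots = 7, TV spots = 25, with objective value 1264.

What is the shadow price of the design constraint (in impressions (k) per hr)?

4

At the optimum: production uses 142 of 142 (binding); design uses 32 of 32 (binding).
The binding rows give the dual system: 6·y_production + 1·y_design = 52 and 4·y_production + 1·y_design = 36.
Solving: y_production = 8, y_design = 4.
Shadow price of design = 4.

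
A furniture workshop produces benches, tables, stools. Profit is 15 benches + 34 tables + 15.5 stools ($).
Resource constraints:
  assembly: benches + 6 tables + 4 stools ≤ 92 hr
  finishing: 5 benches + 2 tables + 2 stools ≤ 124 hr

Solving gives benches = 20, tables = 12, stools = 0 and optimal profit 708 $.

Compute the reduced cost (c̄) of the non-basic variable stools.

-8.5

At the optimum: assembly uses 92 of 92 (binding); finishing uses 124 of 124 (binding).
The binding rows give the dual system: 1·y_assembly + 5·y_finishing = 15 and 6·y_assembly + 2·y_finishing = 34.
This yields shadow prices y_assembly = 5, y_finishing = 2.
Reduced cost of stools: c₃ − yᵀa₃ = 15.5 − (5·4 + 2·2) = 15.5 − 24 = -8.5.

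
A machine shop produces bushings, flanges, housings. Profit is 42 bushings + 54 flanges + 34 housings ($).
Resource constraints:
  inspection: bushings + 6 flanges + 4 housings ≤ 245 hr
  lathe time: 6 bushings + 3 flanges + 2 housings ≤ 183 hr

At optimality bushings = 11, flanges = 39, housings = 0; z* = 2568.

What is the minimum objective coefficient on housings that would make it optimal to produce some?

Both inspection and lathe time are binding at x*.
From A_Bᵀ y = c: 1·y_inspection + 6·y_lathe time = 42; 6·y_inspection + 3·y_lathe time = 54.
→ y_inspection = 6 and y_lathe time = 6.
housings enters the basis when its profit ≥ yᵀa₃ = 6·4 + 6·2 = 36.

36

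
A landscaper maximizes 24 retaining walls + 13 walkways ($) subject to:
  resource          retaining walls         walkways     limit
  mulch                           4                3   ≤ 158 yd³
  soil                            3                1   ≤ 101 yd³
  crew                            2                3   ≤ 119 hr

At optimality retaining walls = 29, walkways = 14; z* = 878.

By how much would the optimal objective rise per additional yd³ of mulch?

3

At the optimum: mulch uses 158 of 158 (binding); soil uses 101 of 101 (binding); crew uses 100 of 119 (slack = 19).
By complementary slackness, y = 0 for the non-binding constraint.
Dual feasibility on the basic columns requires 4·y_mulch + 3·y_soil = 24, 3·y_mulch + 1·y_soil = 13.
→ y_mulch = 3 and y_soil = 4.
Shadow price of mulch = 3.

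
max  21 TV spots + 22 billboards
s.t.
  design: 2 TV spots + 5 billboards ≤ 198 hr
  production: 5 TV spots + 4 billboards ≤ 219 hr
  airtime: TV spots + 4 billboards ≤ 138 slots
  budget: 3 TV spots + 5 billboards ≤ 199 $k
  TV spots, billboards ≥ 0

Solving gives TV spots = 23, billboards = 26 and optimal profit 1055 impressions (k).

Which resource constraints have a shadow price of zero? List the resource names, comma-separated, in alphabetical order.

airtime, design

design: 176/198 (slack 22)
production: 219/219 (binding)
airtime: 127/138 (slack 11)
budget: 199/199 (binding)
By complementary slackness, a constraint with positive slack has shadow price 0 → airtime, design.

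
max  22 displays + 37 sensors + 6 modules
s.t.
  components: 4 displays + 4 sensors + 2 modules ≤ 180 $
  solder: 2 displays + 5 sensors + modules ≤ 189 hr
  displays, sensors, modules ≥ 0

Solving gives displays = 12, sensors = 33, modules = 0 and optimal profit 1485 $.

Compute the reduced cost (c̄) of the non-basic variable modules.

-5

Both components and solder are binding at x*.
From A_Bᵀ y = c: 4·y_components + 2·y_solder = 22; 4·y_components + 5·y_solder = 37.
→ y_components = 3 and y_solder = 5.
Reduced cost of modules: c₃ − yᵀa₃ = 6 − (3·2 + 5·1) = 6 − 11 = -5.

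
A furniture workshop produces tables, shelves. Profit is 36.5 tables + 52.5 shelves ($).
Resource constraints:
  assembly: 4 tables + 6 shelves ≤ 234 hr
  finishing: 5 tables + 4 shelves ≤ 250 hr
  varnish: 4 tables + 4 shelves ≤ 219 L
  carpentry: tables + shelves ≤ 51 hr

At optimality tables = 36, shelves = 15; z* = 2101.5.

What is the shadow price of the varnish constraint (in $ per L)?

0

Check each constraint at x*: assembly 234/234 (tight); finishing 240/250 (slack 10); varnish 204/219 (slack 15); carpentry 51/51 (tight).
Since finishing, varnish are not tight, their duals are 0.
From A_Bᵀ y = c: 4·y_assembly + 1·y_carpentry = 36.5; 6·y_assembly + 1·y_carpentry = 52.5.
This yields shadow prices y_assembly = 8, y_carpentry = 4.5.
Shadow price of varnish = 0.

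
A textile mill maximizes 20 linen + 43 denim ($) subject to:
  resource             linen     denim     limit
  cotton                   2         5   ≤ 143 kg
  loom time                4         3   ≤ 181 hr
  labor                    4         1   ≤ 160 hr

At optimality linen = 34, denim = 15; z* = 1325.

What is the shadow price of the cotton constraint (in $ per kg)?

8

Check each constraint at x*: cotton 143/143 (tight); loom time 181/181 (tight); labor 151/160 (slack 9).
Slack constraints have shadow price 0 (complementary slackness).
Dual feasibility on the basic columns requires 2·y_cotton + 4·y_loom time = 20, 5·y_cotton + 3·y_loom time = 43.
This yields shadow prices y_cotton = 8, y_loom time = 1.
Shadow price of cotton = 8.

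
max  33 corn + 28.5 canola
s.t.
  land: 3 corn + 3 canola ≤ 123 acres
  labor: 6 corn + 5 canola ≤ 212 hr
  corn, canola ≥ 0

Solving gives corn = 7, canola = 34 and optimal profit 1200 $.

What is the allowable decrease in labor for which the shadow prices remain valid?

Binding constraints: land, labor. The basis is B = [[3,3],[6,5]] with det -3.
Per unit decrease in labor, x* moves by d = (-1, 1).
The basis stays optimal until corn reaches 0; allowable decrease = 7 hr.

7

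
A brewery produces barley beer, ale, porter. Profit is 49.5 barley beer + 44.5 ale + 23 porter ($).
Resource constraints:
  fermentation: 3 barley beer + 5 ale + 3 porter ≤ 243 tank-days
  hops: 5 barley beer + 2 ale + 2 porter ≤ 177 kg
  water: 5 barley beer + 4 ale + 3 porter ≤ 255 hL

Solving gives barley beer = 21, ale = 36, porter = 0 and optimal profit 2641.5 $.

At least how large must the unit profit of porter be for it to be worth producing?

31.5

Check each constraint at x*: fermentation 243/243 (tight); hops 177/177 (tight); water 249/255 (slack 6).
Slack constraints have shadow price 0 (complementary slackness).
Dual feasibility on the basic columns requires 3·y_fermentation + 5·y_hops = 49.5, 5·y_fermentation + 2·y_hops = 44.5.
Solving: y_fermentation = 6.5, y_hops = 6.
porter enters the basis when its profit ≥ yᵀa₃ = 6.5·3 + 6·2 = 31.5.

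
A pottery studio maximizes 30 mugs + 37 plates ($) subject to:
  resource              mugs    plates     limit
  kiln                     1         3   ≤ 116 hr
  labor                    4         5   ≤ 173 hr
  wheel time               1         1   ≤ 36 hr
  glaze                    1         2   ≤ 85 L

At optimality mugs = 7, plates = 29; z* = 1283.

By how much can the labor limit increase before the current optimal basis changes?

7

Binding constraints: labor, wheel time. The basis is B = [[4,5],[1,1]] with det -1.
Per unit increase in labor, x* moves by d = (-1, 1).
The basis stays optimal until mugs reaches 0; allowable increase = 7 hr.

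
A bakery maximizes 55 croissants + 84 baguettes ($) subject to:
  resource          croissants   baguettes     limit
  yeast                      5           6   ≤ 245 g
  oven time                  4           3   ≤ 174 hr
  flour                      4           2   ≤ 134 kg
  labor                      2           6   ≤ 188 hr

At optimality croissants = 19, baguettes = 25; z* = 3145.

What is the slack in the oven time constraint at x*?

23

oven time used = 4·19 + 3·25 = 151; slack = 174 − 151 = 23.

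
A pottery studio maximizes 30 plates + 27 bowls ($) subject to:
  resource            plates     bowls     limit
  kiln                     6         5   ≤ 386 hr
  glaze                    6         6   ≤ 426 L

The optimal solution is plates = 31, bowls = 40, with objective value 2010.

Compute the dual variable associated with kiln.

At the optimum: kiln uses 386 of 386 (binding); glaze uses 426 of 426 (binding).
Dual feasibility on the basic columns requires 6·y_kiln + 6·y_glaze = 30, 5·y_kiln + 6·y_glaze = 27.
Solving: y_kiln = 3, y_glaze = 2.
Shadow price of kiln = 3.

3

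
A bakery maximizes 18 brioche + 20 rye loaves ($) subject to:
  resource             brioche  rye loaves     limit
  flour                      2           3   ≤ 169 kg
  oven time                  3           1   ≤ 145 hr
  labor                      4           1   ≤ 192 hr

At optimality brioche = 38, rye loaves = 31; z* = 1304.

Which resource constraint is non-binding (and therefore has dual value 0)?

flour: 169/169 (binding)
oven time: 145/145 (binding)
labor: 183/192 (slack 9)
By complementary slackness, a constraint with positive slack has shadow price 0 → labor.

labor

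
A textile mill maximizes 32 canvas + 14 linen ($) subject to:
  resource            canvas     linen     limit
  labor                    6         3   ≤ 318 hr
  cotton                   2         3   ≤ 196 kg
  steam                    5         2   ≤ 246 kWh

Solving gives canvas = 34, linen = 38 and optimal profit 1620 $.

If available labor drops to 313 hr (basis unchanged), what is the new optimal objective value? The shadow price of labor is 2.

1610

Δb = -5, so new z* = 1620 + (2)·(-5) = 1620 − 10 = 1610.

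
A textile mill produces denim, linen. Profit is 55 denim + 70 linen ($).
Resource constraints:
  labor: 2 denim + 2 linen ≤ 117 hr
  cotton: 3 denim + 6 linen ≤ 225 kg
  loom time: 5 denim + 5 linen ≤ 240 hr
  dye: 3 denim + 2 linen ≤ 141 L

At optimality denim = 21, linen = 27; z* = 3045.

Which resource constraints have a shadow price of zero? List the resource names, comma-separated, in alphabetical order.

labor: 96/117 (slack 21)
cotton: 225/225 (binding)
loom time: 240/240 (binding)
dye: 117/141 (slack 24)
By complementary slackness, a constraint with positive slack has shadow price 0 → dye, labor.

dye, labor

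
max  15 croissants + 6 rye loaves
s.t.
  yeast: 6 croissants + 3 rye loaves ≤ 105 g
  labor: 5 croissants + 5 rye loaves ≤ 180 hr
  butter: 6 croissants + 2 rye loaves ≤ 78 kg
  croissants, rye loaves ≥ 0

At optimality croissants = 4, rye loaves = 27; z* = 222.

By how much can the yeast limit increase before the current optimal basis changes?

7.5

Binding constraints: yeast, butter. The basis is B = [[6,3],[6,2]] with det -6.
Per unit increase in yeast, x* moves by d = (-0.3333, 1).
The basis stays optimal until labor becomes binding; allowable increase = 7.5 g.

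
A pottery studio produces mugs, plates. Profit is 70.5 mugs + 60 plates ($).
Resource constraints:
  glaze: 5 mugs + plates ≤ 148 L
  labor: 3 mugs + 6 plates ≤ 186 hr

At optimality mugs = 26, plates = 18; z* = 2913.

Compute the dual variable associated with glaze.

9

Both glaze and labor are binding at x*.
From A_Bᵀ y = c: 5·y_glaze + 3·y_labor = 70.5; 1·y_glaze + 6·y_labor = 60.
This yields shadow prices y_glaze = 9, y_labor = 8.5.
Shadow price of glaze = 9.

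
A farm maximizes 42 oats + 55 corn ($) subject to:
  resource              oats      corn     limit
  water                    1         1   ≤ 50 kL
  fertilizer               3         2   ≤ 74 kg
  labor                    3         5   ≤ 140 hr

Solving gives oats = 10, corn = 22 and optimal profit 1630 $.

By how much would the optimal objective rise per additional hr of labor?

Check each constraint at x*: water 32/50 (slack 18); fertilizer 74/74 (tight); labor 140/140 (tight).
Slack constraints have shadow price 0 (complementary slackness).
The binding rows give the dual system: 3·y_fertilizer + 3·y_labor = 42 and 2·y_fertilizer + 5·y_labor = 55.
Solving: y_fertilizer = 5, y_labor = 9.
Shadow price of labor = 9.

9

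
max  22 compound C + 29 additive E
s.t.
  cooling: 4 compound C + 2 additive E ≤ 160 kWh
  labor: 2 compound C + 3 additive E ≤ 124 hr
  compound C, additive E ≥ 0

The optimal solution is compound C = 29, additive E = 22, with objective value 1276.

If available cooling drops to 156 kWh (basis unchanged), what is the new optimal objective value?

At the optimum: cooling uses 160 of 160 (binding); labor uses 124 of 124 (binding).
Dual feasibility on the basic columns requires 4·y_cooling + 2·y_labor = 22, 2·y_cooling + 3·y_labor = 29.
→ y_cooling = 1 and y_labor = 9.
Δz = y_cooling·Δb = 1 × (-4) = -4, so new z* = 1276 − 4 = 1272.

1272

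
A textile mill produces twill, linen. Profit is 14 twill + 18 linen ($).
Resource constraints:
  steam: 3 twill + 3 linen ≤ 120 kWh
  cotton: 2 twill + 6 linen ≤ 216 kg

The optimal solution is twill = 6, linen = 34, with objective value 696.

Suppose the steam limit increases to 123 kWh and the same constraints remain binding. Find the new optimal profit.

Check each constraint at x*: steam 120/120 (tight); cotton 216/216 (tight).
Dual feasibility on the basic columns requires 3·y_steam + 2·y_cotton = 14, 3·y_steam + 6·y_cotton = 18.
→ y_steam = 4 and y_cotton = 1.
Δz = y_steam·Δb = 4 × (3) = 12, so new z* = 696 + 12 = 708.

708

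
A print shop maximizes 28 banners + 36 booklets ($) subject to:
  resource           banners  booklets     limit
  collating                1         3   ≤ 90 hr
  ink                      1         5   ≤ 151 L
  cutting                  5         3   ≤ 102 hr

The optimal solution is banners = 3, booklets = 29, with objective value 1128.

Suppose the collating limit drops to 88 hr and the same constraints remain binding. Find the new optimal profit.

Check each constraint at x*: collating 90/90 (tight); ink 148/151 (slack 3); cutting 102/102 (tight).
Since ink is not tight, its dual is 0.
From A_Bᵀ y = c: 1·y_collating + 5·y_cutting = 28; 3·y_collating + 3·y_cutting = 36.
→ y_collating = 8 and y_cutting = 4.
Δz = y_collating·Δb = 8 × (-2) = -16, so new z* = 1128 − 16 = 1112.

1112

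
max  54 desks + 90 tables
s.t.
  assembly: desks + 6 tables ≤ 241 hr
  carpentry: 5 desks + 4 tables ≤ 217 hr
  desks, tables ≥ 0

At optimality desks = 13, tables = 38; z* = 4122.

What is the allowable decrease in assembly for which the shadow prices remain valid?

197.6

Binding constraints: assembly, carpentry. The basis is B = [[1,6],[5,4]] with det -26.
Per unit decrease in assembly, x* moves by d = (0.1538, -0.1923).
The basis stays optimal until tables reaches 0; allowable decrease = 197.6 hr.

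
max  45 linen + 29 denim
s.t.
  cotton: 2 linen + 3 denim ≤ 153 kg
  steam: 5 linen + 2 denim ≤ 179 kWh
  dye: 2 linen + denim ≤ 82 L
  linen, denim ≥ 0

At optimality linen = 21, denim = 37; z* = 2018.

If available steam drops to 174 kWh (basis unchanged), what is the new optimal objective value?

1983

Binding: cotton and steam. Non-binding: dye (3 unused).
Since dye is not tight, its dual is 0.
From A_Bᵀ y = c: 2·y_cotton + 5·y_steam = 45; 3·y_cotton + 2·y_steam = 29.
→ y_cotton = 5 and y_steam = 7.
Δz = y_steam·Δb = 7 × (-5) = -35, so new z* = 2018 − 35 = 1983.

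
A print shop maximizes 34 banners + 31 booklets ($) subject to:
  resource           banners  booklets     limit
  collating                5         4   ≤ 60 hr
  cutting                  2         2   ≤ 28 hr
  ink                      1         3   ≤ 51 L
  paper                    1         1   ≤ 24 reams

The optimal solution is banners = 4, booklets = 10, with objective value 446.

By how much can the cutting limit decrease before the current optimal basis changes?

Binding constraints: collating, cutting. The basis is B = [[5,4],[2,2]] with det 2.
Per unit decrease in cutting, x* moves by d = (2, -2.5).
The basis stays optimal until booklets reaches 0; allowable decrease = 4 hr.

4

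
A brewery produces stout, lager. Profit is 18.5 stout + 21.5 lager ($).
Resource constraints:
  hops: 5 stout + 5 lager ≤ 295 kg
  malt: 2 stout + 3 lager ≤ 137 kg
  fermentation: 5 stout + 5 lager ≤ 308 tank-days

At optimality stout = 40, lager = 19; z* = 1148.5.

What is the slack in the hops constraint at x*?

hops used = 5·40 + 5·19 = 295; slack = 295 − 295 = 0.

0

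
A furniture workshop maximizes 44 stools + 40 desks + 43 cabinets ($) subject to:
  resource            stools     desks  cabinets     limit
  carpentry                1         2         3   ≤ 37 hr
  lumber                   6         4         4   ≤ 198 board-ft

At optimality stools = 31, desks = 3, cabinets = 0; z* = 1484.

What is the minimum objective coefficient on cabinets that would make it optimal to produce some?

Both carpentry and lumber are binding at x*.
From A_Bᵀ y = c: 1·y_carpentry + 6·y_lumber = 44; 2·y_carpentry + 4·y_lumber = 40.
Solving: y_carpentry = 8, y_lumber = 6.
cabinets enters the basis when its profit ≥ yᵀa₃ = 8·3 + 6·4 = 48.

48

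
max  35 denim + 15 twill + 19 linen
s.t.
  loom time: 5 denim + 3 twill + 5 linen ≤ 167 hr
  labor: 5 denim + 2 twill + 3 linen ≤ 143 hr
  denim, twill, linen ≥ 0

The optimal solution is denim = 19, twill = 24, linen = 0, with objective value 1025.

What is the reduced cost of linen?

-4

At the optimum: loom time uses 167 of 167 (binding); labor uses 143 of 143 (binding).
Dual feasibility on the basic columns requires 5·y_loom time + 5·y_labor = 35, 3·y_loom time + 2·y_labor = 15.
→ y_loom time = 1 and y_labor = 6.
Reduced cost of linen: c₃ − yᵀa₃ = 19 − (1·5 + 6·3) = 19 − 23 = -4.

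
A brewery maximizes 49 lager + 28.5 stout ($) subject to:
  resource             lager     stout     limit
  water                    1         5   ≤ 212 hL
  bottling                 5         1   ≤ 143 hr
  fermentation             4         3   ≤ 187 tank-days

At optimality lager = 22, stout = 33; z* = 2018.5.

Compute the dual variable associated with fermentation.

8.5

At the optimum: water uses 187 of 212 (slack = 25); bottling uses 143 of 143 (binding); fermentation uses 187 of 187 (binding).
Slack constraints have shadow price 0 (complementary slackness).
From A_Bᵀ y = c: 5·y_bottling + 4·y_fermentation = 49; 1·y_bottling + 3·y_fermentation = 28.5.
This yields shadow prices y_bottling = 3, y_fermentation = 8.5.
Shadow price of fermentation = 8.5.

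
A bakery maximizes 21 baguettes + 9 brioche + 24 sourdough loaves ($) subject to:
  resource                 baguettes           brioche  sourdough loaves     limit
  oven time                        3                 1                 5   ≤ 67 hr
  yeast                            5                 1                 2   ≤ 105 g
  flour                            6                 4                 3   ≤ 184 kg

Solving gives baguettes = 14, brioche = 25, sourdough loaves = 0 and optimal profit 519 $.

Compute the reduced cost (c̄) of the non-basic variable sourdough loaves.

-4

Check each constraint at x*: oven time 67/67 (tight); yeast 95/105 (slack 10); flour 184/184 (tight).
Since yeast is not tight, its dual is 0.
The binding rows give the dual system: 3·y_oven time + 6·y_flour = 21 and 1·y_oven time + 4·y_flour = 9.
→ y_oven time = 5 and y_flour = 1.
Reduced cost of sourdough loaves: c₃ − yᵀa₃ = 24 − (5·5 + 1·3) = 24 − 28 = -4.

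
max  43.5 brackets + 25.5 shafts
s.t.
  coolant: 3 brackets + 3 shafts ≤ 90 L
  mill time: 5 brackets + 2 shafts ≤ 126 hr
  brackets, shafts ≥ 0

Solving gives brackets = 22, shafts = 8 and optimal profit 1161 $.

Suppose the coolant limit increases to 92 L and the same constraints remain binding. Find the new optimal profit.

At the optimum: coolant uses 90 of 90 (binding); mill time uses 126 of 126 (binding).
From A_Bᵀ y = c: 3·y_coolant + 5·y_mill time = 43.5; 3·y_coolant + 2·y_mill time = 25.5.
This yields shadow prices y_coolant = 4.5, y_mill time = 6.
Δz = y_coolant·Δb = 4.5 × (2) = 9, so new z* = 1161 + 9 = 1170.

1170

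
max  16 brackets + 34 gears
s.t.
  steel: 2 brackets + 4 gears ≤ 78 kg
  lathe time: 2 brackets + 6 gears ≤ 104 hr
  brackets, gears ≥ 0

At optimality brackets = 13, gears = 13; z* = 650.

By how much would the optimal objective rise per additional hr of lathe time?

Check each constraint at x*: steel 78/78 (tight); lathe time 104/104 (tight).
The binding rows give the dual system: 2·y_steel + 2·y_lathe time = 16 and 4·y_steel + 6·y_lathe time = 34.
→ y_steel = 7 and y_lathe time = 1.
Shadow price of lathe time = 1.

1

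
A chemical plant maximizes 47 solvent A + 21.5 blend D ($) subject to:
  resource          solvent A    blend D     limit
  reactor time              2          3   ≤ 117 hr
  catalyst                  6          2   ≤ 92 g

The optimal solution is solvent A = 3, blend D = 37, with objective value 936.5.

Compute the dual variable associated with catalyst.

Check each constraint at x*: reactor time 117/117 (tight); catalyst 92/92 (tight).
Dual feasibility on the basic columns requires 2·y_reactor time + 6·y_catalyst = 47, 3·y_reactor time + 2·y_catalyst = 21.5.
→ y_reactor time = 2.5 and y_catalyst = 7.
Shadow price of catalyst = 7.

7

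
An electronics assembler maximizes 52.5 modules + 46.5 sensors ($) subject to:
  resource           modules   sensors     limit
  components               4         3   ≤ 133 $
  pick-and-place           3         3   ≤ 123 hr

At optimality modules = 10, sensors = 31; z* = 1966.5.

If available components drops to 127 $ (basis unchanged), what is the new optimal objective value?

Both components and pick-and-place are binding at x*.
The binding rows give the dual system: 4·y_components + 3·y_pick-and-place = 52.5 and 3·y_components + 3·y_pick-and-place = 46.5.
This yields shadow prices y_components = 6, y_pick-and-place = 9.5.
Δz = y_components·Δb = 6 × (-6) = -36, so new z* = 1966.5 − 36 = 1930.5.

1930.5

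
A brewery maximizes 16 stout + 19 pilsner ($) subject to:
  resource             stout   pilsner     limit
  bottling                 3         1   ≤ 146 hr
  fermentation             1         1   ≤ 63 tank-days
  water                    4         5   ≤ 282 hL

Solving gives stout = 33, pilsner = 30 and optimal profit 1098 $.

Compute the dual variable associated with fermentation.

4

At the optimum: bottling uses 129 of 146 (slack = 17); fermentation uses 63 of 63 (binding); water uses 282 of 282 (binding).
Slack constraints have shadow price 0 (complementary slackness).
The binding rows give the dual system: 1·y_fermentation + 4·y_water = 16 and 1·y_fermentation + 5·y_water = 19.
This yields shadow prices y_fermentation = 4, y_water = 3.
Shadow price of fermentation = 4.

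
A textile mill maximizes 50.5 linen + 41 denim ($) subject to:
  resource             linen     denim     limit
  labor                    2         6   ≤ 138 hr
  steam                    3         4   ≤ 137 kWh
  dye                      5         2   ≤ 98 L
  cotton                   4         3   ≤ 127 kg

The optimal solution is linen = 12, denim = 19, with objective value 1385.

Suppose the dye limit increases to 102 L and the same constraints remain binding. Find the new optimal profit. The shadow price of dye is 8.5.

1419

Δb = 4, so new z* = 1385 + (8.5)·(4) = 1385 + 34 = 1419.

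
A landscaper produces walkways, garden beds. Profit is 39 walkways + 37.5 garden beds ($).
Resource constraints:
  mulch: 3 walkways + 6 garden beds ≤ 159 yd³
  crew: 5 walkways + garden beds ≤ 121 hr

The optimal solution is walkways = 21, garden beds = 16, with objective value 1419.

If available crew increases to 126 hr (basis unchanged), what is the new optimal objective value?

1441.5

Both mulch and crew are binding at x*.
Dual feasibility on the basic columns requires 3·y_mulch + 5·y_crew = 39, 6·y_mulch + 1·y_crew = 37.5.
Solving: y_mulch = 5.5, y_crew = 4.5.
Δz = y_crew·Δb = 4.5 × (5) = 22.5, so new z* = 1419 + 22.5 = 1441.5.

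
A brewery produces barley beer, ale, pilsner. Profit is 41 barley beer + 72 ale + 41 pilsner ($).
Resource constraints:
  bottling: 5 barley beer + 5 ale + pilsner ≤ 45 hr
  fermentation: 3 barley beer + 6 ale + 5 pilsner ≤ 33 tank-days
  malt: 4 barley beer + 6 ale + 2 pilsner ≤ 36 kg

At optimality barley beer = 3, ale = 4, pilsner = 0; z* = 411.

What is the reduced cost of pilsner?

Binding: fermentation and malt. Non-binding: bottling (10 unused).
Slack constraints have shadow price 0 (complementary slackness).
The binding rows give the dual system: 3·y_fermentation + 4·y_malt = 41 and 6·y_fermentation + 6·y_malt = 72.
→ y_fermentation = 7 and y_malt = 5.
Reduced cost of pilsner: c₃ − yᵀa₃ = 41 − (7·5 + 5·2) = 41 − 45 = -4.

-4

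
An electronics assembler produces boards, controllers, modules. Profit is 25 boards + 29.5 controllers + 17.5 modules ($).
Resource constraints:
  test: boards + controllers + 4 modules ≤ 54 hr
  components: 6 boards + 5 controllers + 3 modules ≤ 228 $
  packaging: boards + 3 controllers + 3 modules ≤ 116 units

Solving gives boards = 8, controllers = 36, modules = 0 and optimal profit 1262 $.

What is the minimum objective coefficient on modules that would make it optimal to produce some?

22.5

Check each constraint at x*: test 44/54 (slack 10); components 228/228 (tight); packaging 116/116 (tight).
Slack constraints have shadow price 0 (complementary slackness).
From A_Bᵀ y = c: 6·y_components + 1·y_packaging = 25; 5·y_components + 3·y_packaging = 29.5.
This yields shadow prices y_components = 3.5, y_packaging = 4.
modules enters the basis when its profit ≥ yᵀa₃ = 3.5·3 + 4·3 = 22.5.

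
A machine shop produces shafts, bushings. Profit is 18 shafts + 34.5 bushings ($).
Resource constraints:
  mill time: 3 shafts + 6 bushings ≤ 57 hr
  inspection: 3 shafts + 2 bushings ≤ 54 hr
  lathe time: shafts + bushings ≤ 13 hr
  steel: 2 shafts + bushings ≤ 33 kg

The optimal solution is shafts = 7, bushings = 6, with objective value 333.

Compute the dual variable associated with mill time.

5.5

At the optimum: mill time uses 57 of 57 (binding); inspection uses 33 of 54 (slack = 21); lathe time uses 13 of 13 (binding); steel uses 20 of 33 (slack = 13).
By complementary slackness, y = 0 for the non-binding constraints.
The binding rows give the dual system: 3·y_mill time + 1·y_lathe time = 18 and 6·y_mill time + 1·y_lathe time = 34.5.
→ y_mill time = 5.5 and y_lathe time = 1.5.
Shadow price of mill time = 5.5.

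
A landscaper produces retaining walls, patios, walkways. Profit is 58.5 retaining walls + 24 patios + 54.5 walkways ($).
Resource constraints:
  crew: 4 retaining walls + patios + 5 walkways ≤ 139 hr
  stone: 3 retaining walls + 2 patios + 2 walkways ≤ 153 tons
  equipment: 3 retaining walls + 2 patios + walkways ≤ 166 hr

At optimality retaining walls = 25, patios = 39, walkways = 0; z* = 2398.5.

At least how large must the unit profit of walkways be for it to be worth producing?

Check each constraint at x*: crew 139/139 (tight); stone 153/153 (tight); equipment 153/166 (slack 13).
By complementary slackness, y = 0 for the non-binding constraint.
Dual feasibility on the basic columns requires 4·y_crew + 3·y_stone = 58.5, 1·y_crew + 2·y_stone = 24.
This yields shadow prices y_crew = 9, y_stone = 7.5.
walkways enters the basis when its profit ≥ yᵀa₃ = 9·5 + 7.5·2 = 60.

60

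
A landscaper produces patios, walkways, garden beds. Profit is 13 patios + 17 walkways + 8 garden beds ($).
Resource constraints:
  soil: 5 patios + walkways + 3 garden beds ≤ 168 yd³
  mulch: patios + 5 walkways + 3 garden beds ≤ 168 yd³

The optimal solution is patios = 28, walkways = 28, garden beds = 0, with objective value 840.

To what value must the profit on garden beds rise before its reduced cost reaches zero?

15

At the optimum: soil uses 168 of 168 (binding); mulch uses 168 of 168 (binding).
The binding rows give the dual system: 5·y_soil + 1·y_mulch = 13 and 1·y_soil + 5·y_mulch = 17.
This yields shadow prices y_soil = 2, y_mulch = 3.
garden beds enters the basis when its profit ≥ yᵀa₃ = 2·3 + 3·3 = 15.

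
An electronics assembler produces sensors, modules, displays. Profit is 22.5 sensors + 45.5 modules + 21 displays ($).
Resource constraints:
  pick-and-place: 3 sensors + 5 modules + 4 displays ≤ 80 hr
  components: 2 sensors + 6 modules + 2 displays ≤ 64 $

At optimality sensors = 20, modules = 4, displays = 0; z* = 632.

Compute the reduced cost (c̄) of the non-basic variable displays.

-7

Check each constraint at x*: pick-and-place 80/80 (tight); components 64/64 (tight).
From A_Bᵀ y = c: 3·y_pick-and-place + 2·y_components = 22.5; 5·y_pick-and-place + 6·y_components = 45.5.
This yields shadow prices y_pick-and-place = 5.5, y_components = 3.
Reduced cost of displays: c₃ − yᵀa₃ = 21 − (5.5·4 + 3·2) = 21 − 28 = -7.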